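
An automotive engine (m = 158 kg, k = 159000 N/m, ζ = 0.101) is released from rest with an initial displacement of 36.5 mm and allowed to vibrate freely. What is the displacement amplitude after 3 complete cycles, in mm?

5.39 mm

Logarithmic decrement δ = 2πζ/√(1 − ζ²) = 2π × 0.1010/√(1 − 0.0102) = 0.6379.
After n cycles, x_n/x₀ = e^(−nδ), so x_3 = 36.5 × e^(−3 × 0.6379) = 36.5 × 0.1475 = 5.386 mm.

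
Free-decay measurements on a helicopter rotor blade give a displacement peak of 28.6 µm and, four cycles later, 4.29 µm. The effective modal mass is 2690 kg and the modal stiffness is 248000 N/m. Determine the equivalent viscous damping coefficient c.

3890 N·s/m

Logarithmic decrement δ = (1/n)·ln(x₀/x_n) = (1/4)·ln(28.6/4.29) = (1/4)·ln(6.667) = 0.4743.
ζ = δ/√(4π² + δ²) = 0.4743/√(39.48 + 0.225) = 0.4743/6.301 = 0.07527.
c = ζ · 2√(km) = 0.07527 × 2√(248000 × 2690) = 0.07527 × 51660 = 3888 N·s/m.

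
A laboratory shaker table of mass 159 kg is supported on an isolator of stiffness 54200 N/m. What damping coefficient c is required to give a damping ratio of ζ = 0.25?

c_c = 2√(k·m) = 2√(54200 × 159) = 5871 N·s/m.
c = ζ·c_c = 0.25 × 5871 = 1468 N·s/m.

1470 N·s/m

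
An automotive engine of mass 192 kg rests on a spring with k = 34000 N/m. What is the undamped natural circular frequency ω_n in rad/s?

13.3 rad/s

ω_n = √(k/m) = √(34000/192) = √177.1 = 13.31 rad/s.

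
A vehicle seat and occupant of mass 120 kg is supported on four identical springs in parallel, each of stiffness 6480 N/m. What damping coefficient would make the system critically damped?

3530 N·s/m

Parallel springs add: k_eq = 4 × 6480 = 25920 N/m.
c_c = 2√(k_eq·m) = 2√(25920 × 120) = 2 × 1764 = 3527 N·s/m.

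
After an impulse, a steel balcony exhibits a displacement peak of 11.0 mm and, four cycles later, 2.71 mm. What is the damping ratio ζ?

Logarithmic decrement δ = (1/n)·ln(x₀/x_n) = (1/4)·ln(11.0/2.71) = (1/4)·ln(4.059) = 0.3502.
ζ = δ/√(4π² + δ²) = 0.3502/√(39.48 + 0.123) = 0.3502/6.293 = 0.05566.

0.0557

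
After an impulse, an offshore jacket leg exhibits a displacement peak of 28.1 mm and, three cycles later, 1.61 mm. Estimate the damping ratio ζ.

Logarithmic decrement δ = (1/n)·ln(x₀/x_n) = (1/3)·ln(28.1/1.61) = (1/3)·ln(17.45) = 0.9532.
ζ = δ/√(4π² + δ²) = 0.9532/√(39.48 + 0.909) = 0.9532/6.355 = 0.1500.

0.150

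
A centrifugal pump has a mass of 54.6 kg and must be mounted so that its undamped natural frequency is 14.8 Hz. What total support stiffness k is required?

ω_n = 2πf_n = 2π × 14.8 = 92.99 rad/s.
k = m·ω_n² = 54.6 × 92.99² = 54.6 × 8647 = 472100 N/m.

472000 N/m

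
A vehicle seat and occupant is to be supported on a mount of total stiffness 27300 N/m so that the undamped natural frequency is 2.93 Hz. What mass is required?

ω_n = 2πf_n = 2π × 2.93 = 18.41 rad/s.
m = k/ω_n² = 27300/18.41² = 27300/338.9 = 80.55 kg.

80.6 kg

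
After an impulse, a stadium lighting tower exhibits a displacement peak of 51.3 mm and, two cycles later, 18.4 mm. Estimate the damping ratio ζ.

0.0813

Logarithmic decrement δ = (1/n)·ln(x₀/x_n) = (1/2)·ln(51.3/18.4) = (1/2)·ln(2.788) = 0.5127.
ζ = δ/√(4π² + δ²) = 0.5127/√(39.48 + 0.263) = 0.5127/6.304 = 0.08132.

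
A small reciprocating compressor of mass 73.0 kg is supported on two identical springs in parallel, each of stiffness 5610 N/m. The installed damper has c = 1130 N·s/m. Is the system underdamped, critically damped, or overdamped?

underdamped

Parallel springs add: k_eq = 2 × 5610 = 11220 N/m.
c_c = 2√(k_eq·m) = 1810 N·s/m; ζ = c/c_c = 1130/1810 = 0.624.
Since ζ < 1 the system is underdamped.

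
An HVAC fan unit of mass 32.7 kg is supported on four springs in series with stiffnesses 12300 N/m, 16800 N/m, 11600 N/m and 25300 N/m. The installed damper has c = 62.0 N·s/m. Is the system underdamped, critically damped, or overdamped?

Series springs: 1/k_eq = 1/12300 + 1/16800 + 1/11600 + 1/25300 = 0.0002666, so k_eq = 3752 N/m.
c_c = 2√(k_eq·m) = 700.5 N·s/m; ζ = c/c_c = 62.0/700.5 = 0.0885.
Since ζ < 1 the system is underdamped.

underdamped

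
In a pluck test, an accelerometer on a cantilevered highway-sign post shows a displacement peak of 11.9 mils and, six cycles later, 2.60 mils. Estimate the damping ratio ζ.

0.0403

Logarithmic decrement δ = (1/n)·ln(x₀/x_n) = (1/6)·ln(11.9/2.60) = (1/6)·ln(4.577) = 0.2535.
ζ = δ/√(4π² + δ²) = 0.2535/√(39.48 + 0.0643) = 0.2535/6.288 = 0.04031.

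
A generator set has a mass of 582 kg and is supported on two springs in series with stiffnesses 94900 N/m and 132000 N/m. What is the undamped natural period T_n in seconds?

Series springs: 1/k_eq = 1/94900 + 1/132000 = 1.811×10^-5, so k_eq = 55210 N/m.
ω_n = √(k_eq/m) = √(55210/582) = √94.86 = 9.740 rad/s.
T_n = 2π/ω_n = 6.283/9.740 = 0.6451 s.

0.645 s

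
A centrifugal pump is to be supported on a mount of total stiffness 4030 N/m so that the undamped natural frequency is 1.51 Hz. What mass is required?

44.8 kg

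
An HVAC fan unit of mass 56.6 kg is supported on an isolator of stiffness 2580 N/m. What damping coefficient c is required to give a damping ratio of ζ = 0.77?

588 N·s/m

c_c = 2√(k·m) = 2√(2580 × 56.6) = 764.3 N·s/m.
c = ζ·c_c = 0.77 × 764.3 = 588.5 N·s/m.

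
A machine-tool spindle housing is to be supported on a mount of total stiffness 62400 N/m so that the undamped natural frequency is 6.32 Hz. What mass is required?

ω_n = 2πf_n = 2π × 6.32 = 39.71 rad/s.
m = k/ω_n² = 62400/39.71² = 62400/1577 = 39.57 kg.

39.6 kg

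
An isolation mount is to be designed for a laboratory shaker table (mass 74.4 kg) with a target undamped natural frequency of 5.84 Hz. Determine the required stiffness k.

100000 N/m

ω_n = 2πf_n = 2π × 5.84 = 36.69 rad/s.
k = m·ω_n² = 74.4 × 36.69² = 74.4 × 1346 = 100200 N/m.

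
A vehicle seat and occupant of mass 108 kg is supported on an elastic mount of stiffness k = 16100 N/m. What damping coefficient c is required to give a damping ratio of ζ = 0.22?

c_c = 2√(k·m) = 2√(16100 × 108) = 2637 N·s/m.
c = ζ·c_c = 0.22 × 2637 = 580.2 N·s/m.

580 N·s/m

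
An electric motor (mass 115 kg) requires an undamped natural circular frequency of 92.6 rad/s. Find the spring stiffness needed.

k = m·ω_n² = 115 × 92.60² = 115 × 8575 = 986100 N/m.

986000 N/m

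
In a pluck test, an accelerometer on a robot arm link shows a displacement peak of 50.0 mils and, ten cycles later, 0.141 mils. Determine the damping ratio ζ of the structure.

Logarithmic decrement δ = (1/n)·ln(x₀/x_n) = (1/10)·ln(50.0/0.141) = (1/10)·ln(354.6) = 0.5871.
ζ = δ/√(4π² + δ²) = 0.5871/√(39.48 + 0.345) = 0.5871/6.311 = 0.09303.

0.0930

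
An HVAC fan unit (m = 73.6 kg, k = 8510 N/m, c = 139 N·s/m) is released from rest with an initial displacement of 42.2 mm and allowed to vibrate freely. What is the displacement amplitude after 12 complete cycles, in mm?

ζ = c/(2√(km)) = 139/(2√(8510 × 73.6)) = 139/1583 = 0.08782.
Logarithmic decrement δ = 2πζ/√(1 − ζ²) = 2π × 0.08782/√(1 − 0.00771) = 0.5539.
After n cycles, x_n/x₀ = e^(−nδ), so x_12 = 42.2 × e^(−12 × 0.5539) = 42.2 × 0.001298 = 0.05477 mm.

0.0548 mm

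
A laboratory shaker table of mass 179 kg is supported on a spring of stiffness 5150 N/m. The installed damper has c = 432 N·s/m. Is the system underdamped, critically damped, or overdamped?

c_c = 2√(k·m) = 1920 N·s/m; ζ = c/c_c = 432/1920 = 0.225.
Since ζ < 1 the system is underdamped.

underdamped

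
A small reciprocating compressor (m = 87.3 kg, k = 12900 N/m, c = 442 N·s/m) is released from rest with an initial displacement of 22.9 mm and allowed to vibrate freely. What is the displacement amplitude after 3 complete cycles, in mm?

0.414 mm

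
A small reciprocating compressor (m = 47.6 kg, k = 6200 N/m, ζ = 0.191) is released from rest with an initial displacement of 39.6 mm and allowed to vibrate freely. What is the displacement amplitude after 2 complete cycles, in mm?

Logarithmic decrement δ = 2πζ/√(1 − ζ²) = 2π × 0.1910/√(1 − 0.0365) = 1.223.
After n cycles, x_n/x₀ = e^(−nδ), so x_2 = 39.6 × e^(−2 × 1.223) = 39.6 × 0.08671 = 3.434 mm.

3.43 mm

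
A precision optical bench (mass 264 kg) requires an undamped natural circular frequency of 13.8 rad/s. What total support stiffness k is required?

k = m·ω_n² = 264 × 13.80² = 264 × 190.4 = 50280 N/m.

50300 N/m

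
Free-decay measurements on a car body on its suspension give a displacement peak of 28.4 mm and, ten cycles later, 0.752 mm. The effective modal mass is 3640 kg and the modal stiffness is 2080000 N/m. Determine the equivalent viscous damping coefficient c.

Logarithmic decrement δ = (1/n)·ln(x₀/x_n) = (1/10)·ln(28.4/0.752) = (1/10)·ln(37.77) = 0.3631.
ζ = δ/√(4π² + δ²) = 0.3631/√(39.48 + 0.132) = 0.3631/6.294 = 0.05770.
c = ζ · 2√(km) = 0.05770 × 2√(2080000 × 3640) = 0.05770 × 174000 = 10040 N·s/m.

10000 N·s/m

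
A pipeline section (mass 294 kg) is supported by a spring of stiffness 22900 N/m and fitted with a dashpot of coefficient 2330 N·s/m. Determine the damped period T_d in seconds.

ω_n = √(k/m) = √(22900/294) = 8.826 rad/s.
Critical damping c_c = 2√(k·m) = 2√(22900 × 294) = 5189 N·s/m, so ζ = c/c_c = 2330/5189 = 0.4490.
ω_d = ω_n√(1 − ζ²) = 8.826 × √(1 − 0.202) = 7.886 rad/s.
T_d = 2π/ω_d = 0.7968 s.

0.797 s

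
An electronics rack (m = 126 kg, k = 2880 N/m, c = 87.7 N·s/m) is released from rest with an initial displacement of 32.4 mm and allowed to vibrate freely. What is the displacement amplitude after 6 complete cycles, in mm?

ζ = c/(2√(km)) = 87.7/(2√(2880 × 126)) = 87.7/1205 = 0.07279.
Logarithmic decrement δ = 2πζ/√(1 − ζ²) = 2π × 0.07279/√(1 − 0.00530) = 0.4586.
After n cycles, x_n/x₀ = e^(−nδ), so x_6 = 32.4 × e^(−6 × 0.4586) = 32.4 × 0.06383 = 2.068 mm.

2.07 mm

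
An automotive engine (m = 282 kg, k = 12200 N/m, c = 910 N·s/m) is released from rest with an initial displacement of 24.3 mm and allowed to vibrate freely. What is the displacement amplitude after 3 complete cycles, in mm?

ζ = c/(2√(km)) = 910/(2√(12200 × 282)) = 910/3710 = 0.2453.
Logarithmic decrement δ = 2πζ/√(1 − ζ²) = 2π × 0.2453/√(1 − 0.0602) = 1.590.
After n cycles, x_n/x₀ = e^(−nδ), so x_3 = 24.3 × e^(−3 × 1.590) = 24.3 × 0.008484 = 0.2061 mm.

0.206 mm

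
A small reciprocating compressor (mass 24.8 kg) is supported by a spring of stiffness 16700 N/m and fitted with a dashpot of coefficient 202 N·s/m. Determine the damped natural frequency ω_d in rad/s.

25.6 rad/s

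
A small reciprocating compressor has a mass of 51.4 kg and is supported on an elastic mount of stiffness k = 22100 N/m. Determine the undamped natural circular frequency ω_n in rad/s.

20.7 rad/s

ω_n = √(k/m) = √(22100/51.4) = √430.0 = 20.74 rad/s.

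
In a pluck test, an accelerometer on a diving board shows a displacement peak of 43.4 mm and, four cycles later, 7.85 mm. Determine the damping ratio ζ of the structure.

0.0679

Logarithmic decrement δ = (1/n)·ln(x₀/x_n) = (1/4)·ln(43.4/7.85) = (1/4)·ln(5.529) = 0.4275.
ζ = δ/√(4π² + δ²) = 0.4275/√(39.48 + 0.183) = 0.4275/6.298 = 0.06788.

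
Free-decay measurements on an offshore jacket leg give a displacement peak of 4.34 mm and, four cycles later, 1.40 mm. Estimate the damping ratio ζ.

0.0450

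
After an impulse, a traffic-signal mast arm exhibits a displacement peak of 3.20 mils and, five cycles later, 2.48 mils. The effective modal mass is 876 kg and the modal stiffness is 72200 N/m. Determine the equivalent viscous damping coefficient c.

129 N·s/m

Logarithmic decrement δ = (1/n)·ln(x₀/x_n) = (1/5)·ln(3.20/2.48) = (1/5)·ln(1.290) = 0.05098.
ζ = δ/√(4π² + δ²) = 0.05098/√(39.48 + 0.00260) = 0.05098/6.283 = 0.008113.
c = ζ · 2√(km) = 0.008113 × 2√(72200 × 876) = 0.008113 × 15910 = 129.0 N·s/m.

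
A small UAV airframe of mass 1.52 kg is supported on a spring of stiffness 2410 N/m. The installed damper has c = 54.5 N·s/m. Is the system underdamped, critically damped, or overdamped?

c_c = 2√(k·m) = 121.0 N·s/m; ζ = c/c_c = 54.5/121.0 = 0.450.
Since ζ < 1 the system is underdamped.

underdamped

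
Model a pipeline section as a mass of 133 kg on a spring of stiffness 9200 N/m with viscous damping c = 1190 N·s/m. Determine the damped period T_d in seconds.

ω_n = √(k/m) = √(9200/133) = 8.317 rad/s.
Critical damping c_c = 2√(k·m) = 2√(9200 × 133) = 2212 N·s/m, so ζ = c/c_c = 1190/2212 = 0.5379.
ω_d = ω_n√(1 − ζ²) = 8.317 × √(1 − 0.289) = 7.011 rad/s.
T_d = 2π/ω_d = 0.8961 s.

0.896 s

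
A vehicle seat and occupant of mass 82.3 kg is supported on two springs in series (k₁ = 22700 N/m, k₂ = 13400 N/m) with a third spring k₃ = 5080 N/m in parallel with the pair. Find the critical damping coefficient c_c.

2110 N·s/m

Series pair: k_s = k₁k₂/(k₁+k₂) = (22700)(13400)/(22700 + 13400) = 8426 N/m. In parallel with k₃: k_eq = 8426 + 5080 = 13510 N/m.
c_c = 2√(k_eq·m) = 2√(13510 × 82.3) = 2 × 1054 = 2109 N·s/m.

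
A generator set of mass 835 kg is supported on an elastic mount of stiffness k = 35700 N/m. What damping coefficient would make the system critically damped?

10900 N·s/m

c_c = 2√(k·m) = 2√(35700 × 835) = 2 × 5460 = 10920 N·s/m.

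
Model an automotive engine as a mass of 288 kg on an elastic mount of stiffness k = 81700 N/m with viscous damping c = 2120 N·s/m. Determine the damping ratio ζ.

ω_n = √(k/m) = √(81700/288) = 16.84 rad/s.
Critical damping c_c = 2√(k·m) = 2√(81700 × 288) = 9701 N·s/m, so ζ = c/c_c = 2120/9701 = 0.2185.

0.219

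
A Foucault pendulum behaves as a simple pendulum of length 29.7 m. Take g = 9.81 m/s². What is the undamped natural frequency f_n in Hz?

0.0915 Hz

For a simple pendulum ω_n = √(g/L) = √(9.81/29.7) = √0.3303 = 0.5747 rad/s.
f_n = ω_n/(2π) = 0.5747/6.283 = 0.09147 Hz.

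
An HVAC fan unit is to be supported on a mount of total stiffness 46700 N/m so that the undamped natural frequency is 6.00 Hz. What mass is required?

32.9 kg

ω_n = 2πf_n = 2π × 6.00 = 37.70 rad/s.
m = k/ω_n² = 46700/37.70² = 46700/1421 = 32.86 kg.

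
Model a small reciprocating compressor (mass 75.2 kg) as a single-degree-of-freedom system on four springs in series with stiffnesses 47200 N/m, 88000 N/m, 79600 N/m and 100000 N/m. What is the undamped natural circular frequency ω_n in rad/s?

15.5 rad/s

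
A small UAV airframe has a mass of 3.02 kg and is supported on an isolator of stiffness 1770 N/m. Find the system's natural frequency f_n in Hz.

3.85 Hz

ω_n = √(k/m) = √(1770/3.02) = √586.1 = 24.21 rad/s.
f_n = ω_n/(2π) = 24.21/6.283 = 3.853 Hz.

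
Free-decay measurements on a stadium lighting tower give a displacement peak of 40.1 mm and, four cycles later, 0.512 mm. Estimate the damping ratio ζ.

0.171

Logarithmic decrement δ = (1/n)·ln(x₀/x_n) = (1/4)·ln(40.1/0.512) = (1/4)·ln(78.32) = 1.090.
ζ = δ/√(4π² + δ²) = 1.090/√(39.48 + 1.19) = 1.090/6.377 = 0.1710.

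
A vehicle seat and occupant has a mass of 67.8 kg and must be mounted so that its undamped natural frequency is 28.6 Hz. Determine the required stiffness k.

ω_n = 2πf_n = 2π × 28.6 = 179.7 rad/s.
k = m·ω_n² = 67.8 × 179.7² = 67.8 × 32290 = 2189000 N/m.

2190000 N/m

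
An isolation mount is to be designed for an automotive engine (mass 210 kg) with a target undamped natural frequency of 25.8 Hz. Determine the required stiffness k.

5520000 N/m

ω_n = 2πf_n = 2π × 25.8 = 162.1 rad/s.
k = m·ω_n² = 210 × 162.1² = 210 × 26280 = 5518000 N/m.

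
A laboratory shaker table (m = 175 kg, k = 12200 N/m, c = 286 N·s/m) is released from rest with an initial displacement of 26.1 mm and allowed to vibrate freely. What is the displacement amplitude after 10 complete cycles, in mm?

ζ = c/(2√(km)) = 286/(2√(12200 × 175)) = 286/2922 = 0.09787.
Logarithmic decrement δ = 2πζ/√(1 − ζ²) = 2π × 0.09787/√(1 − 0.00958) = 0.6179.
After n cycles, x_n/x₀ = e^(−nδ), so x_10 = 26.1 × e^(−10 × 0.6179) = 26.1 × 0.002073 = 0.05410 mm.

0.0541 mm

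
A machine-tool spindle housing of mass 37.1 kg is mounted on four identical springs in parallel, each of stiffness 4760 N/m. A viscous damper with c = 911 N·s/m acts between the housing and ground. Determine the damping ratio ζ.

0.542

Parallel springs add: k_eq = 4 × 4760 = 19040 N/m.
ω_n = √(k_eq/m) = √(19040/37.1) = 22.65 rad/s.
Critical damping c_c = 2√(k_eq·m) = 2√(19040 × 37.1) = 1681 N·s/m, so ζ = c/c_c = 911/1681 = 0.5420.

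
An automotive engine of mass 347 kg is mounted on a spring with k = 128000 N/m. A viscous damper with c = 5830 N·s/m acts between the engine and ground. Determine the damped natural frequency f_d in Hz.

ω_n = √(k/m) = √(128000/347) = 19.21 rad/s.
Critical damping c_c = 2√(k·m) = 2√(128000 × 347) = 13330 N·s/m, so ζ = c/c_c = 5830/13330 = 0.4374.
ω_d = ω_n√(1 − ζ²) = 19.21 × √(1 − 0.191) = 17.27 rad/s.
f_d = ω_d/(2π) = 2.749 Hz.

2.75 Hz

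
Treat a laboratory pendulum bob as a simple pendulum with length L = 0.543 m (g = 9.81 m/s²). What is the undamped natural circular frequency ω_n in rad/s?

For a simple pendulum ω_n = √(g/L) = √(9.81/0.543) = √18.07 = 4.250 rad/s.

4.25 rad/s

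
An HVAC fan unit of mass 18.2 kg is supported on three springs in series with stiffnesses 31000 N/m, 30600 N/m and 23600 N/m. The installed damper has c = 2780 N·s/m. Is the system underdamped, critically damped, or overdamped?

overdamped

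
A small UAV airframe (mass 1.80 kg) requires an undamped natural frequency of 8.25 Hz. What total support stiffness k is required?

ω_n = 2πf_n = 2π × 8.25 = 51.84 rad/s.
k = m·ω_n² = 1.80 × 51.84² = 1.80 × 2687 = 4837 N/m.

4840 N/m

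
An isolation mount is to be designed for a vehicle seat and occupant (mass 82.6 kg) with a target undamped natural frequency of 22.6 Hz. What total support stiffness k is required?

ω_n = 2πf_n = 2π × 22.6 = 142.0 rad/s.
k = m·ω_n² = 82.6 × 142.0² = 82.6 × 20160 = 1666000 N/m.

1670000 N/m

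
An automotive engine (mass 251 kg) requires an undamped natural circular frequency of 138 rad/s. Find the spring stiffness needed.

k = m·ω_n² = 251 × 138.0² = 251 × 19040 = 4780000 N/m.

4780000 N/m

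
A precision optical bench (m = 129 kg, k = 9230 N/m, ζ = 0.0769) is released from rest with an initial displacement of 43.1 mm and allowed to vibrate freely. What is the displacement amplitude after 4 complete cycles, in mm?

Logarithmic decrement δ = 2πζ/√(1 − ζ²) = 2π × 0.07690/√(1 − 0.00591) = 0.4846.
After n cycles, x_n/x₀ = e^(−nδ), so x_4 = 43.1 × e^(−4 × 0.4846) = 43.1 × 0.1439 = 6.203 mm.

6.20 mm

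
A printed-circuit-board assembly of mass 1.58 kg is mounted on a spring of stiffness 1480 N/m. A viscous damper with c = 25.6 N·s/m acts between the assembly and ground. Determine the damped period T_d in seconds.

0.213 s

ω_n = √(k/m) = √(1480/1.58) = 30.61 rad/s.
Critical damping c_c = 2√(k·m) = 2√(1480 × 1.58) = 96.71 N·s/m, so ζ = c/c_c = 25.6/96.71 = 0.2647.
ω_d = ω_n√(1 − ζ²) = 30.61 × √(1 − 0.0701) = 29.51 rad/s.
T_d = 2π/ω_d = 0.2129 s.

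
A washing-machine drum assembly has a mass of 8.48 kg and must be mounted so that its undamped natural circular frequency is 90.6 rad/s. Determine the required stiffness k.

69600 N/m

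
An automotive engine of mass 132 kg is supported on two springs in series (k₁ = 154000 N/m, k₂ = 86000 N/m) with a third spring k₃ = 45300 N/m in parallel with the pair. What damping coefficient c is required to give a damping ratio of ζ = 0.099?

721 N·s/m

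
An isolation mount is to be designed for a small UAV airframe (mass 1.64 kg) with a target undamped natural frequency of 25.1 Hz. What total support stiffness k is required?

40800 N/m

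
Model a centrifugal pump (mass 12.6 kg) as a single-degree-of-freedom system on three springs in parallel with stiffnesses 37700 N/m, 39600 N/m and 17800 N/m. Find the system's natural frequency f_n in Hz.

13.8 Hz

Parallel springs add: k_eq = 37700 + 39600 + 17800 = 95100 N/m.
ω_n = √(k_eq/m) = √(95100/12.6) = √7548 = 86.88 rad/s.
f_n = ω_n/(2π) = 86.88/6.283 = 13.83 Hz.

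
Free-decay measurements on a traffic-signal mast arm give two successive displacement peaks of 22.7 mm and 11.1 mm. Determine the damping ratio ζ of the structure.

Logarithmic decrement δ = (1/n)·ln(x₀/x_n) = (1/1)·ln(22.7/11.1) = (1/1)·ln(2.045) = 0.7154.
ζ = δ/√(4π² + δ²) = 0.7154/√(39.48 + 0.512) = 0.7154/6.324 = 0.1131.

0.113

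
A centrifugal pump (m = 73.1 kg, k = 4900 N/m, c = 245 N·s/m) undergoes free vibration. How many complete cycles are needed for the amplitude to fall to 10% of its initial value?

2 cycles

ζ = c/(2√(km)) = 245/(2√(4900 × 73.1)) = 245/1197 = 0.2047.
Logarithmic decrement δ = 2πζ/√(1 − ζ²) = 2π × 0.2047/√(1 − 0.0419) = 1.314.
x_n/x₀ = e^(−nδ) ≤ 0.1; take ln: n ≥ ln(1/0.1)/δ = 2.303/1.314 = 1.753.
So 2 complete cycles are required.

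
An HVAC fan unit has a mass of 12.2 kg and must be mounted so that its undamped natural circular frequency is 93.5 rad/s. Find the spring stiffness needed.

k = m·ω_n² = 12.2 × 93.50² = 12.2 × 8742 = 106700 N/m.

107000 N/m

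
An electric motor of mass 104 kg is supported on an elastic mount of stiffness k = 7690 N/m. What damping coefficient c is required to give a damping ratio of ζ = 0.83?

1480 N·s/m

c_c = 2√(k·m) = 2√(7690 × 104) = 1789 N·s/m.
c = ζ·c_c = 0.83 × 1789 = 1485 N·s/m.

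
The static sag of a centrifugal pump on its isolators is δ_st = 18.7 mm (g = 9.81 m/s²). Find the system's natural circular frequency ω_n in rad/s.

22.9 rad/s

ω_n = √(g/δ_st) = √(9.81/0.0187) = √524.6 = 22.90 rad/s.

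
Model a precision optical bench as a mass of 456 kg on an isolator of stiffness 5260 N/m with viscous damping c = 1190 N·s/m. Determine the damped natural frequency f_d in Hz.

0.499 Hz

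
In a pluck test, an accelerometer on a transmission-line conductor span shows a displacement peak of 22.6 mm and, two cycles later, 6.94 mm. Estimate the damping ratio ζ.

0.0935

Logarithmic decrement δ = (1/n)·ln(x₀/x_n) = (1/2)·ln(22.6/6.94) = (1/2)·ln(3.256) = 0.5903.
ζ = δ/√(4π² + δ²) = 0.5903/√(39.48 + 0.348) = 0.5903/6.311 = 0.09354.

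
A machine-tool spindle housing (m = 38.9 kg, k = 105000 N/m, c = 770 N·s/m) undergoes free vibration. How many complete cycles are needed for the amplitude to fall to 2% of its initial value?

4 cycles

ζ = c/(2√(km)) = 770/(2√(105000 × 38.9)) = 770/4042 = 0.1905.
Logarithmic decrement δ = 2πζ/√(1 − ζ²) = 2π × 0.1905/√(1 − 0.0363) = 1.219.
x_n/x₀ = e^(−nδ) ≤ 0.02; take ln: n ≥ ln(1/0.02)/δ = 3.912/1.219 = 3.209.
So 4 complete cycles are required.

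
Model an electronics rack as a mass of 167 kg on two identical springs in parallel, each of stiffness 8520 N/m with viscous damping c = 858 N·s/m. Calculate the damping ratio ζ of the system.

Parallel springs add: k_eq = 2 × 8520 = 17040 N/m.
ω_n = √(k_eq/m) = √(17040/167) = 10.10 rad/s.
Critical damping c_c = 2√(k_eq·m) = 2√(17040 × 167) = 3374 N·s/m, so ζ = c/c_c = 858/3374 = 0.2543.

0.254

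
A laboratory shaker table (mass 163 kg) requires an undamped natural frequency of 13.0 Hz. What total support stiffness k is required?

1090000 N/m

ω_n = 2πf_n = 2π × 13.0 = 81.68 rad/s.
k = m·ω_n² = 163 × 81.68² = 163 × 6672 = 1088000 N/m.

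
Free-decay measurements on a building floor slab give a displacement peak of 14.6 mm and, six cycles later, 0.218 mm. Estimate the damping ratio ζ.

Logarithmic decrement δ = (1/n)·ln(x₀/x_n) = (1/6)·ln(14.6/0.218) = (1/6)·ln(66.97) = 0.7007.
ζ = δ/√(4π² + δ²) = 0.7007/√(39.48 + 0.491) = 0.7007/6.322 = 0.1108.

0.111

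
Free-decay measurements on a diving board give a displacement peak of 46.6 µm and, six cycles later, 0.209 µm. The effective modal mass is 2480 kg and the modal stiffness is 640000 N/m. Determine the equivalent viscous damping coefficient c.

Logarithmic decrement δ = (1/n)·ln(x₀/x_n) = (1/6)·ln(46.6/0.209) = (1/6)·ln(223.0) = 0.9012.
ζ = δ/√(4π² + δ²) = 0.9012/√(39.48 + 0.812) = 0.9012/6.347 = 0.1420.
c = ζ · 2√(km) = 0.1420 × 2√(640000 × 2480) = 0.1420 × 79680 = 11310 N·s/m.

11300 N·s/m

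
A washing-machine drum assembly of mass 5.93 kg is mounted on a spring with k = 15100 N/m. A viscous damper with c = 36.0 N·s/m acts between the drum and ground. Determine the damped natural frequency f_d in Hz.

8.02 Hz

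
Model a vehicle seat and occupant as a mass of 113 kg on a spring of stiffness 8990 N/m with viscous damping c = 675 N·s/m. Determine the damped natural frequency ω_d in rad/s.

8.40 rad/s

ω_n = √(k/m) = √(8990/113) = 8.920 rad/s.
Critical damping c_c = 2√(k·m) = 2√(8990 × 113) = 2016 N·s/m, so ζ = c/c_c = 675/2016 = 0.3349.
ω_d = ω_n√(1 − ζ²) = 8.920 × √(1 − 0.112) = 8.405 rad/s.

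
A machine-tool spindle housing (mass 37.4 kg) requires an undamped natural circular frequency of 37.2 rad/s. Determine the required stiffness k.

51800 N/m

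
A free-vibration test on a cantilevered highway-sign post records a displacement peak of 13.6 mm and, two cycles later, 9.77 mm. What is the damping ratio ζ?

0.0263

Logarithmic decrement δ = (1/n)·ln(x₀/x_n) = (1/2)·ln(13.6/9.77) = (1/2)·ln(1.392) = 0.1654.
ζ = δ/√(4π² + δ²) = 0.1654/√(39.48 + 0.0273) = 0.1654/6.285 = 0.02631.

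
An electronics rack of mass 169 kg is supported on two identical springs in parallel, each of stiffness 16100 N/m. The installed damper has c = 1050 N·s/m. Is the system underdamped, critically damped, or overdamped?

underdamped

Parallel springs add: k_eq = 2 × 16100 = 32200 N/m.
c_c = 2√(k_eq·m) = 4666 N·s/m; ζ = c/c_c = 1050/4666 = 0.225.
Since ζ < 1 the system is underdamped.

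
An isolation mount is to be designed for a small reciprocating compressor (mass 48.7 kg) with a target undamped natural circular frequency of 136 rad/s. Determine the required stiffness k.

901000 N/m

k = m·ω_n² = 48.7 × 136.0² = 48.7 × 18500 = 900800 N/m.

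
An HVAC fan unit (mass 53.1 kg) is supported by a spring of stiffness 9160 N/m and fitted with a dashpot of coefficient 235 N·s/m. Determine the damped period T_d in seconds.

0.485 s

ω_n = √(k/m) = √(9160/53.1) = 13.13 rad/s.
Critical damping c_c = 2√(k·m) = 2√(9160 × 53.1) = 1395 N·s/m, so ζ = c/c_c = 235/1395 = 0.1685.
ω_d = ω_n√(1 − ζ²) = 13.13 × √(1 − 0.0284) = 12.95 rad/s.
T_d = 2π/ω_d = 0.4853 s.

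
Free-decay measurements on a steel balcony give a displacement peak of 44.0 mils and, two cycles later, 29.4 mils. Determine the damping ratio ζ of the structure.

0.0321

Logarithmic decrement δ = (1/n)·ln(x₀/x_n) = (1/2)·ln(44.0/29.4) = (1/2)·ln(1.497) = 0.2016.
ζ = δ/√(4π² + δ²) = 0.2016/√(39.48 + 0.0406) = 0.2016/6.286 = 0.03207.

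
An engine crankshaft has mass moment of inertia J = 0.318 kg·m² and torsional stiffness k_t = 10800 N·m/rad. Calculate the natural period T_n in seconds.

0.0341 s

ω_n = √(k_t/J) = √(10800/0.318) = √33960 = 184.3 rad/s.
T_n = 2π/ω_n = 6.283/184.3 = 0.03409 s.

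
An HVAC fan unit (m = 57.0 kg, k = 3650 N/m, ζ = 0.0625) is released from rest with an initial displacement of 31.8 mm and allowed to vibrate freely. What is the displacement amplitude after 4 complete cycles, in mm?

6.59 mm

Logarithmic decrement δ = 2πζ/√(1 − ζ²) = 2π × 0.06250/√(1 − 0.00391) = 0.3935.
After n cycles, x_n/x₀ = e^(−nδ), so x_4 = 31.8 × e^(−4 × 0.3935) = 31.8 × 0.2072 = 6.590 mm.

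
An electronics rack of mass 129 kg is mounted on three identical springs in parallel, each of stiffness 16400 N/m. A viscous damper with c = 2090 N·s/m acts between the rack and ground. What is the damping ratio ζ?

0.415

Parallel springs add: k_eq = 3 × 16400 = 49200 N/m.
ω_n = √(k_eq/m) = √(49200/129) = 19.53 rad/s.
Critical damping c_c = 2√(k_eq·m) = 2√(49200 × 129) = 5039 N·s/m, so ζ = c/c_c = 2090/5039 = 0.4148.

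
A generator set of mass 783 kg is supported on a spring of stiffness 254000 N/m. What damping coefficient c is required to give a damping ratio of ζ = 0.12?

c_c = 2√(k·m) = 2√(254000 × 783) = 28210 N·s/m.
c = ζ·c_c = 0.12 × 28210 = 3385 N·s/m.

3380 N·s/m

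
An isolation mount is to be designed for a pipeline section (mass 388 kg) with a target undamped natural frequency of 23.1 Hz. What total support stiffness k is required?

ω_n = 2πf_n = 2π × 23.1 = 145.1 rad/s.
k = m·ω_n² = 388 × 145.1² = 388 × 21070 = 8174000 N/m.

8170000 N/m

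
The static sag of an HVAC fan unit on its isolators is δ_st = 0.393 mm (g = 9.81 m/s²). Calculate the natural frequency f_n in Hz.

ω_n = √(g/δ_st) = √(9.81/0.000393) = √24960 = 158.0 rad/s.
f_n = ω_n/(2π) = 158.0/6.283 = 25.15 Hz.

25.1 Hz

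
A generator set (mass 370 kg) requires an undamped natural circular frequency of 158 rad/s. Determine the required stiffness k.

k = m·ω_n² = 370 × 158.0² = 370 × 24960 = 9237000 N/m.

9240000 N/m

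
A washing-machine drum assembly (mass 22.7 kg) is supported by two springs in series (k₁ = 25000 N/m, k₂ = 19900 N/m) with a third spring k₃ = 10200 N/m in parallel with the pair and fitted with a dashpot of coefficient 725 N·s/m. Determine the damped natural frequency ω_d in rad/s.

Series pair: k_s = k₁k₂/(k₁+k₂) = (25000)(19900)/(25000 + 19900) = 11080 N/m. In parallel with k₃: k_eq = 11080 + 10200 = 21280 N/m.
ω_n = √(k_eq/m) = √(21280/22.7) = 30.62 rad/s.
Critical damping c_c = 2√(k_eq·m) = 2√(21280 × 22.7) = 1390 N·s/m, so ζ = c/c_c = 725/1390 = 0.5216.
ω_d = ω_n√(1 − ζ²) = 30.62 × √(1 − 0.272) = 26.12 rad/s.

26.1 rad/s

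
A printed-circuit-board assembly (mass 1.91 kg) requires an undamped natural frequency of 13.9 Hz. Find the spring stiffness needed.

14600 N/m

ω_n = 2πf_n = 2π × 13.9 = 87.34 rad/s.
k = m·ω_n² = 1.91 × 87.34² = 1.91 × 7628 = 14570 N/m.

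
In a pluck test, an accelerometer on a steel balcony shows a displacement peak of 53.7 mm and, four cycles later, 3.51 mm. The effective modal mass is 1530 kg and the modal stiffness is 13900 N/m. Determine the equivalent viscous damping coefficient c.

Logarithmic decrement δ = (1/n)·ln(x₀/x_n) = (1/4)·ln(53.7/3.51) = (1/4)·ln(15.30) = 0.6819.
ζ = δ/√(4π² + δ²) = 0.6819/√(39.48 + 0.465) = 0.6819/6.320 = 0.1079.
c = ζ · 2√(km) = 0.1079 × 2√(13900 × 1530) = 0.1079 × 9223 = 995.2 N·s/m.

995 N·s/m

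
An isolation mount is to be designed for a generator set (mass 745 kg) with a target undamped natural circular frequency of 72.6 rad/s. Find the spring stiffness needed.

k = m·ω_n² = 745 × 72.60² = 745 × 5271 = 3927000 N/m.

3930000 N/m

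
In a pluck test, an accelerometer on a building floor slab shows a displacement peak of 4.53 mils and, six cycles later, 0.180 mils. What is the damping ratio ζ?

0.0852

Logarithmic decrement δ = (1/n)·ln(x₀/x_n) = (1/6)·ln(4.53/0.180) = (1/6)·ln(25.17) = 0.5376.
ζ = δ/√(4π² + δ²) = 0.5376/√(39.48 + 0.289) = 0.5376/6.306 = 0.08525.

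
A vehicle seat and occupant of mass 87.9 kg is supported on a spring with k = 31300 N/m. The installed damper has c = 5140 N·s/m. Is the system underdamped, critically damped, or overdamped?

c_c = 2√(k·m) = 3317 N·s/m; ζ = c/c_c = 5140/3317 = 1.55.
Since ζ > 1 the system is overdamped.

overdamped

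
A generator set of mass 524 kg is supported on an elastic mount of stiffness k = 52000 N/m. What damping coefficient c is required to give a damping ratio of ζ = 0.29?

3030 N·s/m

c_c = 2√(k·m) = 2√(52000 × 524) = 10440 N·s/m.
c = ζ·c_c = 0.29 × 10440 = 3028 N·s/m.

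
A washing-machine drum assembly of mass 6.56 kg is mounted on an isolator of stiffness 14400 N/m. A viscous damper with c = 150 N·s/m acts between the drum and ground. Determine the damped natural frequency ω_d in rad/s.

45.4 rad/s

ω_n = √(k/m) = √(14400/6.56) = 46.85 rad/s.
Critical damping c_c = 2√(k·m) = 2√(14400 × 6.56) = 614.7 N·s/m, so ζ = c/c_c = 150/614.7 = 0.2440.
ω_d = ω_n√(1 − ζ²) = 46.85 × √(1 − 0.0595) = 45.44 rad/s.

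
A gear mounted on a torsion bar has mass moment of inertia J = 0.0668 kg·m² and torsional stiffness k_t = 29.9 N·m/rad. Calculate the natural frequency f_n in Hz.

ω_n = √(k_t/J) = √(29.9/0.0668) = √447.6 = 21.16 rad/s.
f_n = ω_n/(2π) = 21.16/6.283 = 3.367 Hz.

3.37 Hz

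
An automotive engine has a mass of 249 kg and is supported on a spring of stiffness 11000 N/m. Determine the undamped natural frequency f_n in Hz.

ω_n = √(k/m) = √(11000/249) = √44.18 = 6.647 rad/s.
f_n = ω_n/(2π) = 6.647/6.283 = 1.058 Hz.

1.06 Hz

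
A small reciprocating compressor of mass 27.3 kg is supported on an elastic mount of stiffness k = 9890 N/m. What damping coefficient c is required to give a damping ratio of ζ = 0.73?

759 N·s/m

c_c = 2√(k·m) = 2√(9890 × 27.3) = 1039 N·s/m.
c = ζ·c_c = 0.73 × 1039 = 758.6 N·s/m.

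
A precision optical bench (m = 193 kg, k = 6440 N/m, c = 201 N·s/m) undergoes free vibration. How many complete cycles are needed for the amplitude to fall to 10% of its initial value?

ζ = c/(2√(km)) = 201/(2√(6440 × 193)) = 201/2230 = 0.09015.
Logarithmic decrement δ = 2πζ/√(1 − ζ²) = 2π × 0.09015/√(1 − 0.00813) = 0.5687.
x_n/x₀ = e^(−nδ) ≤ 0.1; take ln: n ≥ ln(1/0.1)/δ = 2.303/0.5687 = 4.049.
So 5 complete cycles are required.

5 cycles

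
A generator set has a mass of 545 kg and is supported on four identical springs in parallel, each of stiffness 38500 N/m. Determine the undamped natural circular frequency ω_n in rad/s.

16.8 rad/s

Parallel springs add: k_eq = 4 × 38500 = 154000 N/m.
ω_n = √(k_eq/m) = √(154000/545) = √282.6 = 16.81 rad/s.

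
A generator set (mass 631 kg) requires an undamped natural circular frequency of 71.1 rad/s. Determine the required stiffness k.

k = m·ω_n² = 631 × 71.10² = 631 × 5055 = 3190000 N/m.

3190000 N/m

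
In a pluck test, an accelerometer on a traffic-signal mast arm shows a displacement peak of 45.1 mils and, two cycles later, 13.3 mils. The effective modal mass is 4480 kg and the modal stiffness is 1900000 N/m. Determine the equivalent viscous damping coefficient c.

17800 N·s/m

Logarithmic decrement δ = (1/n)·ln(x₀/x_n) = (1/2)·ln(45.1/13.3) = (1/2)·ln(3.391) = 0.6106.
ζ = δ/√(4π² + δ²) = 0.6106/√(39.48 + 0.373) = 0.6106/6.313 = 0.09672.
c = ζ · 2√(km) = 0.09672 × 2√(1900000 × 4480) = 0.09672 × 184500 = 17850 N·s/m.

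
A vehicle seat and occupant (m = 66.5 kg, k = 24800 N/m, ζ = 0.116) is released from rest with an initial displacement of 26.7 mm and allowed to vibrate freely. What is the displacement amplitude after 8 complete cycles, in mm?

Logarithmic decrement δ = 2πζ/√(1 − ζ²) = 2π × 0.1160/√(1 − 0.0135) = 0.7338.
After n cycles, x_n/x₀ = e^(−nδ), so x_8 = 26.7 × e^(−8 × 0.7338) = 26.7 × 0.002822 = 0.07534 mm.

0.0753 mm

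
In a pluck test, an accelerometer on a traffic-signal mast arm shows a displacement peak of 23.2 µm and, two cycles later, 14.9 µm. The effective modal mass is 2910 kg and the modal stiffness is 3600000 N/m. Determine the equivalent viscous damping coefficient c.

Logarithmic decrement δ = (1/n)·ln(x₀/x_n) = (1/2)·ln(23.2/14.9) = (1/2)·ln(1.557) = 0.2214.
ζ = δ/√(4π² + δ²) = 0.2214/√(39.48 + 0.0490) = 0.2214/6.287 = 0.03521.
c = ζ · 2√(km) = 0.03521 × 2√(3600000 × 2910) = 0.03521 × 204700 = 7209 N·s/m.

7210 N·s/m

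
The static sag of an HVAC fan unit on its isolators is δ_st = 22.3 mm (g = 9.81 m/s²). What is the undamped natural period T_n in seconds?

ω_n = √(g/δ_st) = √(9.81/0.0223) = √439.9 = 20.97 rad/s.
T_n = 2π/ω_n = 6.283/20.97 = 0.2996 s.

0.300 s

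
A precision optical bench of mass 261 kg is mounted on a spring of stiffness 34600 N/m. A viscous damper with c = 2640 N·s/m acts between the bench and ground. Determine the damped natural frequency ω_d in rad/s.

10.3 rad/s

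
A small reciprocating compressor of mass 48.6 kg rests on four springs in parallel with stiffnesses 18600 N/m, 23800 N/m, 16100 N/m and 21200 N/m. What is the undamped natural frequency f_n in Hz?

6.45 Hz

Parallel springs add: k_eq = 18600 + 23800 + 16100 + 21200 = 79700 N/m.
ω_n = √(k_eq/m) = √(79700/48.6) = √1640 = 40.50 rad/s.
f_n = ω_n/(2π) = 40.50/6.283 = 6.445 Hz.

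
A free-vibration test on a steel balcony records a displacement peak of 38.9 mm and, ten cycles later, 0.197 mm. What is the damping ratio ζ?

0.0838

Logarithmic decrement δ = (1/n)·ln(x₀/x_n) = (1/10)·ln(38.9/0.197) = (1/10)·ln(197.5) = 0.5286.
ζ = δ/√(4π² + δ²) = 0.5286/√(39.48 + 0.279) = 0.5286/6.305 = 0.08383.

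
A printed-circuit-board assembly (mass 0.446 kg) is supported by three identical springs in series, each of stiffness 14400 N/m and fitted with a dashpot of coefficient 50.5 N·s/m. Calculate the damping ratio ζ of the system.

Series springs: 1/k_eq = 3/14400, so k_eq = 14400/3 = 4800 N/m.
ω_n = √(k_eq/m) = √(4800/0.446) = 103.7 rad/s.
Critical damping c_c = 2√(k_eq·m) = 2√(4800 × 0.446) = 92.54 N·s/m, so ζ = c/c_c = 50.5/92.54 = 0.5457.

0.546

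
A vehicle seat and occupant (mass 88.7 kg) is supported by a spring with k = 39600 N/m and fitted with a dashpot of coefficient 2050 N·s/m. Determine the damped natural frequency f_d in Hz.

ω_n = √(k/m) = √(39600/88.7) = 21.13 rad/s.
Critical damping c_c = 2√(k·m) = 2√(39600 × 88.7) = 3748 N·s/m, so ζ = c/c_c = 2050/3748 = 0.5469.
ω_d = ω_n√(1 − ζ²) = 21.13 × √(1 − 0.299) = 17.69 rad/s.
f_d = ω_d/(2π) = 2.815 Hz.

2.82 Hz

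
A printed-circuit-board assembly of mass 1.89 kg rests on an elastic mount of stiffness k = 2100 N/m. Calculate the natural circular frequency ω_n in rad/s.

33.3 rad/s

ω_n = √(k/m) = √(2100/1.89) = √1111 = 33.33 rad/s.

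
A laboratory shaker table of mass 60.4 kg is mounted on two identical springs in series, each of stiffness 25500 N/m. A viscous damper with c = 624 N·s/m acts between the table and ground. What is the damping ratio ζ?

Series springs: 1/k_eq = 2/25500, so k_eq = 25500/2 = 12750 N/m.
ω_n = √(k_eq/m) = √(12750/60.4) = 14.53 rad/s.
Critical damping c_c = 2√(k_eq·m) = 2√(12750 × 60.4) = 1755 N·s/m, so ζ = c/c_c = 624/1755 = 0.3555.

0.356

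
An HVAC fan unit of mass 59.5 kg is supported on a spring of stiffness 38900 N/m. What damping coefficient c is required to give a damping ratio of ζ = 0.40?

1220 N·s/m

c_c = 2√(k·m) = 2√(38900 × 59.5) = 3043 N·s/m.
c = ζ·c_c = 0.40 × 3043 = 1217 N·s/m.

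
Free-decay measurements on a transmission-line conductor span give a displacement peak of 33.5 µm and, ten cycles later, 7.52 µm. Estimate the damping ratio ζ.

0.0238

Logarithmic decrement δ = (1/n)·ln(x₀/x_n) = (1/10)·ln(33.5/7.52) = (1/10)·ln(4.455) = 0.1494.
ζ = δ/√(4π² + δ²) = 0.1494/√(39.48 + 0.0223) = 0.1494/6.285 = 0.02377.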